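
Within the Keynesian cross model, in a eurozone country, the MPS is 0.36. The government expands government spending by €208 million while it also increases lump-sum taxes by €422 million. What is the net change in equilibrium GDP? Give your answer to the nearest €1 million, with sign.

MPC = 1 − MPS = 1 − 0.36 = 0.64.
Expenditure multiplier = 1/(1 − MPC) = 1/(1 − 0.64) = 1/0.36 ≈ 2.778.
ΔG contributes k·ΔG = (+€208 million) / 0.36 ≈ +€577.8 million.
ΔT of +€422 million changes first-round spending by −c·ΔT = −€270.08 million, contributing k·(−c·ΔT) = (−€270.08 million) / 0.36 ≈ −€750.2 million.
Net ΔY = k(ΔG − c·ΔT) = (−€62.08 million) / 0.36 ≈ −€172 million.

−€172 million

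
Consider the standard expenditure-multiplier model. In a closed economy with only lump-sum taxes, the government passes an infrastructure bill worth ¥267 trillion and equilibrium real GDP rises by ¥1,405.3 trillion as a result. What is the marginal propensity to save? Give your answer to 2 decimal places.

0.19

Implied spending multiplier k = ΔY/ΔG = 1,405.3/267 ≈ 5.2633.
Since k = 1/(1 − MPC), MPC = 1 − 1/k = 1 − ΔG/ΔY = 1 − 267/1,405.3 ≈ 0.81.
MPS = 1 − MPC = 0.19.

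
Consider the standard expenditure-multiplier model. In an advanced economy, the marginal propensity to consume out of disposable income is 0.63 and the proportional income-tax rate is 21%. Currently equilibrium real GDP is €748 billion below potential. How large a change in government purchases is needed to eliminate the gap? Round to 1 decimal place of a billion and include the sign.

+€375.7 billion

Spending multiplier = 1/(1 − c(1−t)) = 1/(1 − 0.63×0.79) = 1/0.5023 ≈ 1.991.
Need ΔY = +€748 billion, so ΔG = ΔY/k = (+€748 billion) × 0.5023 ≈ +€375.7 billion.
The government should increase government purchases by €375.7 billion.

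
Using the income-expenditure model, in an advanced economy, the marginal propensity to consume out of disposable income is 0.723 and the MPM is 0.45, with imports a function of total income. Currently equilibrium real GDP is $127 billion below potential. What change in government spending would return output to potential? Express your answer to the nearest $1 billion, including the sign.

+$92 billion

Spending multiplier = 1/(1 − c + m) = 1/(1 − 0.723 + 0.45) = 1/0.727 ≈ 1.376.
Need ΔY = +$127 billion, so ΔG = ΔY/k = (+$127 billion) × 0.727 ≈ +$92 billion.
The government should increase government spending by $92 billion.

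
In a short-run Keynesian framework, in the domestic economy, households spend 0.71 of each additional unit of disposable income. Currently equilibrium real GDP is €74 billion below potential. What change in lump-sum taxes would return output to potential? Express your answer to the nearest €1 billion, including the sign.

Spending multiplier = 1/(1 − MPC) = 1/(1 − 0.71) = 1/0.29 ≈ 3.448.
Tax multiplier = −c·k = −0.71/0.29 ≈ −2.448. Need ΔY = +€74 billion, so ΔT = ΔY/(−c·k) = −(+€74 billion) × 0.29 / 0.71 ≈ −€30 billion.
The government should cut lump-sum taxes by €30 billion.

−€30 billion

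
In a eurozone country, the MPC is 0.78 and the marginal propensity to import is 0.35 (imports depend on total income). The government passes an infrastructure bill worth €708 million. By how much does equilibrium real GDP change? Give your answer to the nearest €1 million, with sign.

Spending multiplier = 1/(1 − c + m) = 1/(1 − 0.78 + 0.35) = 1/0.57 ≈ 1.754.
ΔY = k × ΔG = (+€708 million) / 0.57 ≈ +€1,242 million.

+€1,242 million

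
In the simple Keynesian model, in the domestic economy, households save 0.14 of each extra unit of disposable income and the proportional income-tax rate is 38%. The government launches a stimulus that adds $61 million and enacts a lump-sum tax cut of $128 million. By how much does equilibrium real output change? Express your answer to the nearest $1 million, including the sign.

MPC = 1 − MPS = 1 − 0.14 = 0.86.
Expenditure multiplier = 1/(1 − c(1−t)) = 1/(1 − 0.86×0.62) = 1/0.4668 ≈ 2.142.
ΔG contributes k·ΔG = (+$61 million) / 0.4668 ≈ +$130.7 million.
ΔT of −$128 million changes first-round spending by −c·ΔT = +$110.08 million, contributing k·(−c·ΔT) = (+$110.08 million) / 0.4668 ≈ +$235.8 million.
Net ΔY = k(ΔG − c·ΔT) = (+$171.08 million) / 0.4668 ≈ +$366 million.

+$366 million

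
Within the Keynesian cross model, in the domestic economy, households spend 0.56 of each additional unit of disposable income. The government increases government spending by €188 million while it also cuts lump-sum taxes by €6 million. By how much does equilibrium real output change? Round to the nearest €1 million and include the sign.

+€435 million

Expenditure multiplier = 1/(1 − MPC) = 1/(1 − 0.56) = 1/0.44 ≈ 2.273.
ΔG contributes k·ΔG = (+€188 million) / 0.44 ≈ +€427.3 million.
ΔT of −€6 million changes first-round spending by −c·ΔT = +€3.36 million, contributing k·(−c·ΔT) = (+€3.36 million) / 0.44 ≈ +€7.6 million.
Net ΔY = k(ΔG − c·ΔT) = (+€191.36 million) / 0.44 ≈ +€435 million.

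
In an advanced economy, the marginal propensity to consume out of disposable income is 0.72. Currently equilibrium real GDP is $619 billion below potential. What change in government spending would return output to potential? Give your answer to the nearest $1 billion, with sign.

+$173 billion

Spending multiplier = 1/(1 − MPC) = 1/(1 − 0.72) = 1/0.28 ≈ 3.571.
Need ΔY = +$619 billion, so ΔG = ΔY/k = (+$619 billion) × 0.28 ≈ +$173 billion.
The government should increase government spending by $173 billion.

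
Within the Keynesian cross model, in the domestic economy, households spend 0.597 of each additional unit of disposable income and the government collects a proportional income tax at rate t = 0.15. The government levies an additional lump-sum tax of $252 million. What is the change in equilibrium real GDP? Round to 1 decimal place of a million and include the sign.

A lump-sum tax change of +$252 million shifts disposable income by −$252 million; first-round consumption changes by −c × ΔT = −0.597 × (+$252 million) = −$150.444 million.
Expenditure multiplier = 1/(1 − c(1−t)) = 1/(1 − 0.597×0.85) = 1/0.49255 ≈ 2.03.
The tax multiplier is −c × k ≈ −1.212, so ΔY = k × (−c·ΔT) = (−$150.444 million) / 0.49255 ≈ −$305.4 million.

−$305.4 million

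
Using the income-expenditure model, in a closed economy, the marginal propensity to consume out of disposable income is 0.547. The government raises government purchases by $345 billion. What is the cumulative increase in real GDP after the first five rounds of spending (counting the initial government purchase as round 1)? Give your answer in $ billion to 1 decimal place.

$724.3 billion

Round 1 adds ΔG = $345 billion; each later round is MPC = 0.547 times the previous.
After 5 rounds: 345 + 188.715 + 103.227105 + 56.465226435 + 30.886478859945 = ΔG·(1 − c^5)/(1 − c) = 345 × (1 − 0.048970736047507)/0.453 ≈ $724.3 billion.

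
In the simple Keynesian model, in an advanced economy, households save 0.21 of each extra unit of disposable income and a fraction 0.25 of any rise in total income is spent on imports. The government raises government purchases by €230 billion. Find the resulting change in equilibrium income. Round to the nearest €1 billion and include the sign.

MPC = 1 − MPS = 1 − 0.21 = 0.79.
Government-spending multiplier = 1/(1 − c + m) = 1/(1 − 0.79 + 0.25) = 1/0.46 ≈ 2.174.
ΔY = k × ΔG = (+€230 billion) / 0.46 = +€500 billion.

+€500 billion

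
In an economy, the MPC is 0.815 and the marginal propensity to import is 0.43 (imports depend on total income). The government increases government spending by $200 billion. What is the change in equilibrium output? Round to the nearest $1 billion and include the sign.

+$325 billion

Spending multiplier = 1/(1 − c + m) = 1/(1 − 0.815 + 0.43) = 1/0.615 ≈ 1.626.
ΔY = k × ΔG = (+$200 billion) / 0.615 ≈ +$325 billion.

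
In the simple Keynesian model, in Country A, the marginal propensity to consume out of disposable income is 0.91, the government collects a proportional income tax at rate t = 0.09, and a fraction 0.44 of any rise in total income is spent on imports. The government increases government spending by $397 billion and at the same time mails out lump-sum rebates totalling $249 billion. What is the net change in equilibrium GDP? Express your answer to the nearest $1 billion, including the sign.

+$1,019 billion

Expenditure multiplier = 1/(1 − c(1−t) + m) = 1/(1 − 0.91×0.91 + 0.44) = 1/0.6119 ≈ 1.634.
ΔG contributes k·ΔG = (+$397 billion) / 0.6119 ≈ +$648.8 billion.
ΔT of −$249 billion changes first-round spending by −c·ΔT = +$226.59 billion, contributing k·(−c·ΔT) = (+$226.59 billion) / 0.6119 ≈ +$370.3 billion.
Net ΔY = k(ΔG − c·ΔT) = (+$623.59 billion) / 0.6119 ≈ +$1,019 billion.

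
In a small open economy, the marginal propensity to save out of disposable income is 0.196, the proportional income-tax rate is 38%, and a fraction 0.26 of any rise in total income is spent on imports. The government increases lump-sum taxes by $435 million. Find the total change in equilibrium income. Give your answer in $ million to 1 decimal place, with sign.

MPC = 1 − MPS = 1 − 0.196 = 0.804.
A lump-sum tax change of +$435 million shifts disposable income by −$435 million; first-round consumption changes by −c × ΔT = −0.804 × (+$435 million) = −$349.74 million.
Expenditure multiplier = 1/(1 − c(1−t) + m) = 1/(1 − 0.804×0.62 + 0.26) = 1/0.76152 ≈ 1.313.
The tax multiplier is −c × k ≈ −1.056, so ΔY = k × (−c·ΔT) = (−$349.74 million) / 0.76152 ≈ −$459.3 million.

−$459.3 million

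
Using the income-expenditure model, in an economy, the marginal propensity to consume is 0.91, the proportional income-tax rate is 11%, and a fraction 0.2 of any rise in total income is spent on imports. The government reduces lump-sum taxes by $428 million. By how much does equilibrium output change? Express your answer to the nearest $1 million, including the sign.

A lump-sum tax change of −$428 million shifts disposable income by +$428 million; first-round consumption changes by −c × ΔT = −0.91 × (−$428 million) = +$389.48 million.
Expenditure multiplier = 1/(1 − c(1−t) + m) = 1/(1 − 0.91×0.89 + 0.2) = 1/0.3901 ≈ 2.563.
The tax multiplier is −c × k ≈ −2.333, so ΔY = k × (−c·ΔT) = (+$389.48 million) / 0.3901 ≈ +$998 million.

+$998 million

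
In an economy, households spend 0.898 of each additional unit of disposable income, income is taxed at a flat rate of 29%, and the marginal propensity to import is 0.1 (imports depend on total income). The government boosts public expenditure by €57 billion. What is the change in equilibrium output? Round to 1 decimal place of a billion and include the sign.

Government-spending multiplier = 1/(1 − c(1−t) + m) = 1/(1 − 0.898×0.71 + 0.1) = 1/0.46242 ≈ 2.163.
ΔY = k × ΔG = (+€57 billion) / 0.46242 ≈ +€123.3 billion.

+€123.3 billion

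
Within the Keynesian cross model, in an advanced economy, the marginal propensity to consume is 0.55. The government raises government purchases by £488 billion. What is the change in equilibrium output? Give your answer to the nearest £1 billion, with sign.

Spending multiplier = 1/(1 − MPC) = 1/(1 − 0.55) = 1/0.45 ≈ 2.222.
ΔY = k × ΔG = (+£488 billion) / 0.45 ≈ +£1,084 billion.

+£1,084 billion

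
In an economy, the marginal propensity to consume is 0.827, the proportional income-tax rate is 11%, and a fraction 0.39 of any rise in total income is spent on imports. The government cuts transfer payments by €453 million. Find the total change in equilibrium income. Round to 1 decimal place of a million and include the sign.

−€572.9 million

The transfer change shifts disposable income by −€453 million, so first-round consumption changes by c·ΔTR = 0.827 × (−€453 million) = −€374.631 million.
Expenditure multiplier = 1/(1 − c(1−t) + m) = 1/(1 − 0.827×0.89 + 0.39) = 1/0.65397 ≈ 1.529.
The transfer multiplier is c × k ≈ 1.265, so ΔY = k × (c·ΔTR) = (−€374.631 million) / 0.65397 ≈ −€572.9 million.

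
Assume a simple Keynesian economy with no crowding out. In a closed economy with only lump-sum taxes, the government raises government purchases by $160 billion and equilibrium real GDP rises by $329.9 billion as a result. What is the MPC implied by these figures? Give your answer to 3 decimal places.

Implied spending multiplier k = ΔY/ΔG = 329.9/160 ≈ 2.0619.
Since k = 1/(1 − MPC), MPC = 1 − 1/k = 1 − ΔG/ΔY = 1 − 160/329.9 ≈ 0.515.

0.515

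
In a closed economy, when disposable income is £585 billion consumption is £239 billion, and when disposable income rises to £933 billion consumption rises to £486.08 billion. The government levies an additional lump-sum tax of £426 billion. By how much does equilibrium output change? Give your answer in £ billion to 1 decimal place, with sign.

−£1,043.0 billion

MPC = ΔC/ΔYd = (486.08 − 239)/(933 − 585) = 247.08/348 = 0.71.
A lump-sum tax change of +£426 billion shifts disposable income by −£426 billion; first-round consumption changes by −c × ΔT = −0.71 × (+£426 billion) = −£302.46 billion.
Expenditure multiplier = 1/(1 − MPC) = 1/(1 − 0.71) = 1/0.29 ≈ 3.448.
The tax multiplier is −c × k ≈ −2.448, so ΔY = k × (−c·ΔT) = (−£302.46 billion) / 0.29 ≈ −£1,043 billion.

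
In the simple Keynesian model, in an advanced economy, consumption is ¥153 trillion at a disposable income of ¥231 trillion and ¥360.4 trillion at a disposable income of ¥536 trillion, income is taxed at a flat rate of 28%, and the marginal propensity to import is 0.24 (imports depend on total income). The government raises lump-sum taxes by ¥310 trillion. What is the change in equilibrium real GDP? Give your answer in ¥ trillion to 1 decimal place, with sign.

−¥280.9 trillion

MPC = ΔC/ΔYd = (360.4 − 153)/(536 − 231) = 207.4/305 = 0.68.
A lump-sum tax change of +¥310 trillion shifts disposable income by −¥310 trillion; first-round consumption changes by −c × ΔT = −0.68 × (+¥310 trillion) = −¥210.8 trillion.
Expenditure multiplier = 1/(1 − c(1−t) + m) = 1/(1 − 0.68×0.72 + 0.24) = 1/0.7504 ≈ 1.333.
The tax multiplier is −c × k ≈ −0.906, so ΔY = k × (−c·ΔT) = (−¥210.8 trillion) / 0.7504 ≈ −¥280.9 trillion.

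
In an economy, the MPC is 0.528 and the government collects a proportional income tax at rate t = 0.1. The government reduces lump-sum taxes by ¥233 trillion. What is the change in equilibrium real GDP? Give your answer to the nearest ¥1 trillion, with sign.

A lump-sum tax change of −¥233 trillion shifts disposable income by +¥233 trillion; first-round consumption changes by −c × ΔT = −0.528 × (−¥233 trillion) = +¥123.024 trillion.
Expenditure multiplier = 1/(1 − c(1−t)) = 1/(1 − 0.528×0.9) = 1/0.5248 ≈ 1.905.
The tax multiplier is −c × k ≈ −1.006, so ΔY = k × (−c·ΔT) = (+¥123.024 trillion) / 0.5248 ≈ +¥234 trillion.

+¥234 trillion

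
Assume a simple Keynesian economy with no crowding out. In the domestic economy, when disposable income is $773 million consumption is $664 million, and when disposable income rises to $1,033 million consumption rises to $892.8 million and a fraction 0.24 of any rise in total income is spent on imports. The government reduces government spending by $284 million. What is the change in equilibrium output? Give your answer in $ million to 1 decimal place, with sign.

MPC = ΔC/ΔYd = (892.8 − 664)/(1,033 − 773) = 228.8/260 = 0.88.
Spending multiplier = 1/(1 − c + m) = 1/(1 − 0.88 + 0.24) = 1/0.36 ≈ 2.778.
ΔY = k × ΔG = (−$284 million) / 0.36 ≈ −$788.9 million.

−$788.9 million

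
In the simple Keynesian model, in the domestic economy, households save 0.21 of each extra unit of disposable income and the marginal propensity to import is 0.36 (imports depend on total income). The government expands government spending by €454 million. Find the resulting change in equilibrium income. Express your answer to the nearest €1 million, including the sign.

MPC = 1 − MPS = 1 − 0.21 = 0.79.
Expenditure multiplier = 1/(1 − c + m) = 1/(1 − 0.79 + 0.36) = 1/0.57 ≈ 1.754.
ΔY = k × ΔG = (+€454 million) / 0.57 ≈ +€796 million.

+€796 million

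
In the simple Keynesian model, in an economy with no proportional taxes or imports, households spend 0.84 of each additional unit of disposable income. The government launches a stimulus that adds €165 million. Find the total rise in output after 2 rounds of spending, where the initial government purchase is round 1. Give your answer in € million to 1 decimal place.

Round 1 adds ΔG = €165 million; each later round is MPC = 0.84 times the previous.
After 2 rounds: 165 + 138.6 = ΔG·(1 − c^2)/(1 − c) = 165 × (1 − 0.7056)/0.16 = €303.6 million.

€303.6 million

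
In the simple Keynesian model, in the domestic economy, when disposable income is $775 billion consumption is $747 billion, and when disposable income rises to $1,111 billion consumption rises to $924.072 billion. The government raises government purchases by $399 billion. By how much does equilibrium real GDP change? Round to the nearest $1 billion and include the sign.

MPC = ΔC/ΔYd = (924.072 − 747)/(1,111 − 775) = 177.072/336 = 0.527.
Expenditure multiplier = 1/(1 − MPC) = 1/(1 − 0.527) = 1/0.473 ≈ 2.114.
ΔY = k × ΔG = (+$399 billion) / 0.473 ≈ +$844 billion.

+$844 billion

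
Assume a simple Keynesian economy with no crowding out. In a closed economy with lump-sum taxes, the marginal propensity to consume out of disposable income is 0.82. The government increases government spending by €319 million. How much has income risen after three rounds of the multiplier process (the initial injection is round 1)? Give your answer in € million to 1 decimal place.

€795.1 million

Round 1 adds ΔG = €319 million; each later round is MPC = 0.82 times the previous.
After 3 rounds: 319 + 261.58 + 214.4956 = ΔG·(1 − c^3)/(1 − c) = 319 × (1 − 0.551368)/0.18 ≈ €795.1 million.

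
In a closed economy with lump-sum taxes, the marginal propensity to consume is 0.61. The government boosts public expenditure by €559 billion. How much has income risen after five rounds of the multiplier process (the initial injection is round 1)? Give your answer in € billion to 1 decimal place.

Round 1 adds ΔG = €559 billion; each later round is MPC = 0.61 times the previous.
After 5 rounds: 559 + 340.99 + 208.0039 + 126.882379 + 77.39825119 = ΔG·(1 − c^5)/(1 − c) = 559 × (1 − 0.0844596301)/0.39 ≈ €1,312.3 billion.

€1,312.3 billion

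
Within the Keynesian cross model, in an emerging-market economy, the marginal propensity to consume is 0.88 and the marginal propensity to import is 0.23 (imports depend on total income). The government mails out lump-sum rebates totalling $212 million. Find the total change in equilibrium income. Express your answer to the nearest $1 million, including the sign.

+$533 million

A lump-sum tax change of −$212 million shifts disposable income by +$212 million; first-round consumption changes by −c × ΔT = −0.88 × (−$212 million) = +$186.56 million.
Expenditure multiplier = 1/(1 − c + m) = 1/(1 − 0.88 + 0.23) = 1/0.35 ≈ 2.857.
The tax multiplier is −c × k ≈ −2.514, so ΔY = k × (−c·ΔT) = (+$186.56 million) / 0.35 ≈ +$533 million.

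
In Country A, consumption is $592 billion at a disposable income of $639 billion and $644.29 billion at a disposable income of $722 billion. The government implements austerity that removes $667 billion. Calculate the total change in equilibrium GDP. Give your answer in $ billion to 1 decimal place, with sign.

−$1,802.7 billion

MPC = ΔC/ΔYd = (644.29 − 592)/(722 − 639) = 52.29/83 = 0.63.
Spending multiplier = 1/(1 − MPC) = 1/(1 − 0.63) = 1/0.37 ≈ 2.703.
ΔY = k × ΔG = (−$667 billion) / 0.37 ≈ −$1,802.7 billion.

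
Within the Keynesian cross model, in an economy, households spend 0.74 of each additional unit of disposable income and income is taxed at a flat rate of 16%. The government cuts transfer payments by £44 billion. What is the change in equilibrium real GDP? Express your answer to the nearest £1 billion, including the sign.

−£86 billion

The transfer change shifts disposable income by −£44 billion, so first-round consumption changes by c·ΔTR = 0.74 × (−£44 billion) = −£32.56 billion.
Expenditure multiplier = 1/(1 − c(1−t)) = 1/(1 − 0.74×0.84) = 1/0.3784 ≈ 2.643.
The transfer multiplier is c × k ≈ 1.956, so ΔY = k × (c·ΔTR) = (−£32.56 billion) / 0.3784 ≈ −£86 billion.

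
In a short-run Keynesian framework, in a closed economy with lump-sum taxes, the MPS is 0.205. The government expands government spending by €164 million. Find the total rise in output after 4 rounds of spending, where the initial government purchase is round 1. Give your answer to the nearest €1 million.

€480 million

MPC = 1 − MPS = 1 − 0.205 = 0.795.
Round 1 adds ΔG = €164 million; each later round is MPC = 0.795 times the previous.
After 4 rounds: 164 + 130.38 + 103.6521 + 82.4034195 = ΔG·(1 − c^4)/(1 − c) = 164 × (1 − 0.399455600625)/0.205 ≈ €480 million.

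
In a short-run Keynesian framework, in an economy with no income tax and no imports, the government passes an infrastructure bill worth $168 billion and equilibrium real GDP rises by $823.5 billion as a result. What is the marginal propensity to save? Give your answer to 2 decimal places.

0.20

Implied spending multiplier k = ΔY/ΔG = 823.5/168 ≈ 4.9018.
Since k = 1/(1 − MPC), MPC = 1 − 1/k = 1 − ΔG/ΔY = 1 − 168/823.5 ≈ 0.80.
MPS = 1 − MPC = 0.20.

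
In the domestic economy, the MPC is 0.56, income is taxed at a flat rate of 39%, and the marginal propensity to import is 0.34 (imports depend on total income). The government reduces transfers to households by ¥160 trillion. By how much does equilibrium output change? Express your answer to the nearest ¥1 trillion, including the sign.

−¥90 trillion

The transfer change shifts disposable income by −¥160 trillion, so first-round consumption changes by c·ΔTR = 0.56 × (−¥160 trillion) = −¥89.6 trillion.
Expenditure multiplier = 1/(1 − c(1−t) + m) = 1/(1 − 0.56×0.61 + 0.34) = 1/0.9984 ≈ 1.002.
The transfer multiplier is c × k ≈ 0.561, so ΔY = k × (c·ΔTR) = (−¥89.6 trillion) / 0.9984 ≈ −¥90 trillion.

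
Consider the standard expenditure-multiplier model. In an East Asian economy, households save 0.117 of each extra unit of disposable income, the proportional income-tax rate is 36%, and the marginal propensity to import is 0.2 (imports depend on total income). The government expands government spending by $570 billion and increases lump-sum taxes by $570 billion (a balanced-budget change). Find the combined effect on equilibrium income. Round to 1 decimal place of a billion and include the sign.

+$105.0 billion

MPC = 1 − MPS = 1 − 0.117 = 0.883.
Expenditure multiplier = 1/(1 − c(1−t) + m) = 1/(1 − 0.883×0.64 + 0.2) = 1/0.63488 ≈ 1.575.
ΔG contributes k·ΔG = (+$570 billion) / 0.63488 ≈ +$897.8 billion.
ΔT of +$570 billion changes first-round spending by −c·ΔT = −$503.31 billion, contributing k·(−c·ΔT) = (−$503.31 billion) / 0.63488 ≈ −$792.8 billion.
Net ΔY = k(ΔG − c·ΔT) = (+$66.69 billion) / 0.63488 ≈ +$105 billion.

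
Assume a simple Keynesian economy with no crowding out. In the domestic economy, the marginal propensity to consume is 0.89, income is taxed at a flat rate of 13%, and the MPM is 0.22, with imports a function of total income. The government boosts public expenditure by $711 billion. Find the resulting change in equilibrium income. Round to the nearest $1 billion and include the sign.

+$1,595 billion

Expenditure multiplier = 1/(1 − c(1−t) + m) = 1/(1 − 0.89×0.87 + 0.22) = 1/0.4457 ≈ 2.244.
ΔY = k × ΔG = (+$711 billion) / 0.4457 ≈ +$1,595 billion.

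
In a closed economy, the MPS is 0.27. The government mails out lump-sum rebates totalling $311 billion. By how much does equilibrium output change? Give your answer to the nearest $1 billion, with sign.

+$841 billion

MPC = 1 − MPS = 1 − 0.27 = 0.73.
A lump-sum tax change of −$311 billion shifts disposable income by +$311 billion; first-round consumption changes by −c × ΔT = −0.73 × (−$311 billion) = +$227.03 billion.
Expenditure multiplier = 1/(1 − MPC) = 1/(1 − 0.73) = 1/0.27 ≈ 3.704.
The tax multiplier is −c × k ≈ −2.704, so ΔY = k × (−c·ΔT) = (+$227.03 billion) / 0.27 ≈ +$841 billion.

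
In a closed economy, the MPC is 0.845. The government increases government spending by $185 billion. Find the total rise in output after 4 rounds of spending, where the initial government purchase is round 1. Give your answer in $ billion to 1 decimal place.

$585.0 billion

Round 1 adds ΔG = $185 billion; each later round is MPC = 0.845 times the previous.
After 4 rounds: 185 + 156.325 + 132.094625 + 111.619958125 = ΔG·(1 − c^4)/(1 − c) = 185 × (1 − 0.509831700625)/0.155 ≈ $585 billion.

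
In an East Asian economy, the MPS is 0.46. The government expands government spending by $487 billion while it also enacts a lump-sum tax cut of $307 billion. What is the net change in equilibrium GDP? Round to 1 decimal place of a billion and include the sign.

+$1,419.1 billion

MPC = 1 − MPS = 1 − 0.46 = 0.54.
Expenditure multiplier = 1/(1 − MPC) = 1/(1 − 0.54) = 1/0.46 ≈ 2.174.
ΔG contributes k·ΔG = (+$487 billion) / 0.46 ≈ +$1,058.7 billion.
ΔT of −$307 billion changes first-round spending by −c·ΔT = +$165.78 billion, contributing k·(−c·ΔT) = (+$165.78 billion) / 0.46 ≈ +$360.4 billion.
Net ΔY = k(ΔG − c·ΔT) = (+$652.78 billion) / 0.46 ≈ +$1,419.1 billion.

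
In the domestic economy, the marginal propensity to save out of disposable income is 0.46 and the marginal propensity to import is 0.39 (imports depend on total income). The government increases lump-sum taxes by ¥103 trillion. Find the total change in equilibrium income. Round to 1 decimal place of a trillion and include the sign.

MPC = 1 − MPS = 1 − 0.46 = 0.54.
A lump-sum tax change of +¥103 trillion shifts disposable income by −¥103 trillion; first-round consumption changes by −c × ΔT = −0.54 × (+¥103 trillion) = −¥55.62 trillion.
Expenditure multiplier = 1/(1 − c + m) = 1/(1 − 0.54 + 0.39) = 1/0.85 ≈ 1.176.
The tax multiplier is −c × k ≈ −0.635, so ΔY = k × (−c·ΔT) = (−¥55.62 trillion) / 0.85 ≈ −¥65.4 trillion.

−¥65.4 trillion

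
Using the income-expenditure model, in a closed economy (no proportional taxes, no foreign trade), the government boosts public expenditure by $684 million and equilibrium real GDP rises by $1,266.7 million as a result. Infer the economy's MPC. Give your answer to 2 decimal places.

Implied spending multiplier k = ΔY/ΔG = 1,266.7/684 ≈ 1.8519.
Since k = 1/(1 − MPC), MPC = 1 − 1/k = 1 − ΔG/ΔY = 1 − 684/1,266.7 ≈ 0.46.

0.46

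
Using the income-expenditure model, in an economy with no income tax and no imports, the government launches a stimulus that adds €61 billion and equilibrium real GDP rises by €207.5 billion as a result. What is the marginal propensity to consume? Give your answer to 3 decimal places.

Implied spending multiplier k = ΔY/ΔG = 207.5/61 ≈ 3.4016.
Since k = 1/(1 − MPC), MPC = 1 − 1/k = 1 − ΔG/ΔY = 1 − 61/207.5 ≈ 0.706.

0.706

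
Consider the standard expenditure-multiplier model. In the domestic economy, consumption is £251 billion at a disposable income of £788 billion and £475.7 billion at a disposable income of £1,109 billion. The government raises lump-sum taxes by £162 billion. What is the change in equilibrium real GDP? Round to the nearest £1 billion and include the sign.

−£378 billion

MPC = ΔC/ΔYd = (475.7 − 251)/(1,109 − 788) = 224.7/321 = 0.7.
A lump-sum tax change of +£162 billion shifts disposable income by −£162 billion; first-round consumption changes by −c × ΔT = −0.7 × (+£162 billion) = −£113.4 billion.
Expenditure multiplier = 1/(1 − MPC) = 1/(1 − 0.7) = 1/0.3 ≈ 3.333.
The tax multiplier is −c × k ≈ −2.333, so ΔY = k × (−c·ΔT) = (−£113.4 billion) / 0.3 = −£378 billion.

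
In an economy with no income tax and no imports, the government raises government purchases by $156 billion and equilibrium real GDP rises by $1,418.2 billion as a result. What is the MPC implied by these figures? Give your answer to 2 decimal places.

0.89

Implied spending multiplier k = ΔY/ΔG = 1,418.2/156 ≈ 9.091.
Since k = 1/(1 − MPC), MPC = 1 − 1/k = 1 − ΔG/ΔY = 1 − 156/1,418.2 ≈ 0.89.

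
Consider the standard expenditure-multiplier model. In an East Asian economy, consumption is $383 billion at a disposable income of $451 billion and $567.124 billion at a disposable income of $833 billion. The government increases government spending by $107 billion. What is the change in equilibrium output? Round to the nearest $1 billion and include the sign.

MPC = ΔC/ΔYd = (567.124 − 383)/(833 − 451) = 184.124/382 = 0.482.
Spending multiplier = 1/(1 − MPC) = 1/(1 − 0.482) = 1/0.518 ≈ 1.931.
ΔY = k × ΔG = (+$107 billion) / 0.518 ≈ +$207 billion.

+$207 billion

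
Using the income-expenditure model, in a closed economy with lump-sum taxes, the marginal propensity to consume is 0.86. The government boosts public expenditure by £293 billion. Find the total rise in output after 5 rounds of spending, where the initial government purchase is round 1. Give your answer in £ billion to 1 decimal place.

£1,108.3 billion

Round 1 adds ΔG = £293 billion; each later round is MPC = 0.86 times the previous.
After 5 rounds: 293 + 251.98 + 216.7028 + 186.364408 + 160.27339088 = ΔG·(1 − c^5)/(1 − c) = 293 × (1 − 0.4704270176)/0.14 ≈ £1,108.3 billion.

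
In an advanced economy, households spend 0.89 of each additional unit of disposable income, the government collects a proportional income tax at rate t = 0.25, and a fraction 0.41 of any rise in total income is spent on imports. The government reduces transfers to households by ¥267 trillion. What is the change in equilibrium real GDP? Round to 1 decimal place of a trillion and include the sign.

The transfer change shifts disposable income by −¥267 trillion, so first-round consumption changes by c·ΔTR = 0.89 × (−¥267 trillion) = −¥237.63 trillion.
Expenditure multiplier = 1/(1 − c(1−t) + m) = 1/(1 − 0.89×0.75 + 0.41) = 1/0.7425 ≈ 1.347.
The transfer multiplier is c × k ≈ 1.199, so ΔY = k × (c·ΔTR) = (−¥237.63 trillion) / 0.7425 ≈ −¥320 trillion.

−¥320.0 trillion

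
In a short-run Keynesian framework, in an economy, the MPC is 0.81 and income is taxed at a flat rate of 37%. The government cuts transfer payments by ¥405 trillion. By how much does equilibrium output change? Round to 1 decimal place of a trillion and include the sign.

The transfer change shifts disposable income by −¥405 trillion, so first-round consumption changes by c·ΔTR = 0.81 × (−¥405 trillion) = −¥328.05 trillion.
Expenditure multiplier = 1/(1 − c(1−t)) = 1/(1 − 0.81×0.63) = 1/0.4897 ≈ 2.042.
The transfer multiplier is c × k ≈ 1.654, so ΔY = k × (c·ΔTR) = (−¥328.05 trillion) / 0.4897 ≈ −¥669.9 trillion.

−¥669.9 trillion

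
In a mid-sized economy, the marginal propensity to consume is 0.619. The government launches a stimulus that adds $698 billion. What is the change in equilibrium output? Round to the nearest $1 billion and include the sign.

+$1,832 billion

Government-spending multiplier = 1/(1 − MPC) = 1/(1 − 0.619) = 1/0.381 ≈ 2.625.
ΔY = k × ΔG = (+$698 billion) / 0.381 ≈ +$1,832 billion.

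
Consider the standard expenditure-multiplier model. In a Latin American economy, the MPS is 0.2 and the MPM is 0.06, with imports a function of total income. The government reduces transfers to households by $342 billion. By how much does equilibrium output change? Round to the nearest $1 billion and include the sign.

−$1,052 billion

MPC = 1 − MPS = 1 − 0.2 = 0.8.
The transfer change shifts disposable income by −$342 billion, so first-round consumption changes by c·ΔTR = 0.8 × (−$342 billion) = −$273.6 billion.
Expenditure multiplier = 1/(1 − c + m) = 1/(1 − 0.8 + 0.06) = 1/0.26 ≈ 3.846.
The transfer multiplier is c × k ≈ 3.077, so ΔY = k × (c·ΔTR) = (−$273.6 billion) / 0.26 ≈ −$1,052 billion.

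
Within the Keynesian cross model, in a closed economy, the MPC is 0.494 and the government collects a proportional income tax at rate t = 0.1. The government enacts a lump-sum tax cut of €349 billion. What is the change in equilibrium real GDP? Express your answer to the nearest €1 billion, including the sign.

A lump-sum tax change of −€349 billion shifts disposable income by +€349 billion; first-round consumption changes by −c × ΔT = −0.494 × (−€349 billion) = +€172.406 billion.
Expenditure multiplier = 1/(1 − c(1−t)) = 1/(1 − 0.494×0.9) = 1/0.5554 ≈ 1.801.
The tax multiplier is −c × k ≈ −0.889, so ΔY = k × (−c·ΔT) = (+€172.406 billion) / 0.5554 ≈ +€310 billion.

+€310 billion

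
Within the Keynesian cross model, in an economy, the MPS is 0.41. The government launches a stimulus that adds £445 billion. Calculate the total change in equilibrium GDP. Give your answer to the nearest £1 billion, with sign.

+£1,085 billion

MPC = 1 − MPS = 1 − 0.41 = 0.59.
Spending multiplier = 1/(1 − MPC) = 1/(1 − 0.59) = 1/0.41 ≈ 2.439.
ΔY = k × ΔG = (+£445 billion) / 0.41 ≈ +£1,085 billion.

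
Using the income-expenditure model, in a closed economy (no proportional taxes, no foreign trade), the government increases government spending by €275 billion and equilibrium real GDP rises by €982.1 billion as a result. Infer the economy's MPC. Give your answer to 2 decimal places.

0.72

Implied spending multiplier k = ΔY/ΔG = 982.1/275 ≈ 3.5713.
Since k = 1/(1 − MPC), MPC = 1 − 1/k = 1 − ΔG/ΔY = 1 − 275/982.1 ≈ 0.72.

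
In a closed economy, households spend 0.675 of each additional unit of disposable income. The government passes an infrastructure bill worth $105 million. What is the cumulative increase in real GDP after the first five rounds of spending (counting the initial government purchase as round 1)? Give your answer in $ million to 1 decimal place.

$277.8 million

Round 1 adds ΔG = $105 million; each later round is MPC = 0.675 times the previous.
After 5 rounds: 105 + 70.875 + 47.840625 + 32.292421875 + 21.797384765625 = ΔG·(1 − c^5)/(1 − c) = 105 × (1 − 0.140126044921875)/0.325 ≈ $277.8 million.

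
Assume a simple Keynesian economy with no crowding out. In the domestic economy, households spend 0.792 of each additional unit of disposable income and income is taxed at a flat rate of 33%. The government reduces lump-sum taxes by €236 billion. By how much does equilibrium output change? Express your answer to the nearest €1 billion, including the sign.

A lump-sum tax change of −€236 billion shifts disposable income by +€236 billion; first-round consumption changes by −c × ΔT = −0.792 × (−€236 billion) = +€186.912 billion.
Expenditure multiplier = 1/(1 − c(1−t)) = 1/(1 − 0.792×0.67) = 1/0.46936 ≈ 2.131.
The tax multiplier is −c × k ≈ −1.687, so ΔY = k × (−c·ΔT) = (+€186.912 billion) / 0.46936 ≈ +€398 billion.

+€398 billion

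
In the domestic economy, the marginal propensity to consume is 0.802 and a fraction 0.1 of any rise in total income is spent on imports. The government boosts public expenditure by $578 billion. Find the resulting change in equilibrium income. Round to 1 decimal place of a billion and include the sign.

+$1,939.6 billion

Government-spending multiplier = 1/(1 − c + m) = 1/(1 − 0.802 + 0.1) = 1/0.298 ≈ 3.356.
ΔY = k × ΔG = (+$578 billion) / 0.298 ≈ +$1,939.6 billion.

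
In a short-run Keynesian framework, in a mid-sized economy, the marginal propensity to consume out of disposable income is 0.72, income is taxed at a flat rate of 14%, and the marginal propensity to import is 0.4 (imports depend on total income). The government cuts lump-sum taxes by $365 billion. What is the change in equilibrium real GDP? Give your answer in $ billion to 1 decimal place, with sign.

+$336.6 billion

A lump-sum tax change of −$365 billion shifts disposable income by +$365 billion; first-round consumption changes by −c × ΔT = −0.72 × (−$365 billion) = +$262.8 billion.
Expenditure multiplier = 1/(1 − c(1−t) + m) = 1/(1 − 0.72×0.86 + 0.4) = 1/0.7808 ≈ 1.281.
The tax multiplier is −c × k ≈ −0.922, so ΔY = k × (−c·ΔT) = (+$262.8 billion) / 0.7808 ≈ +$336.6 billion.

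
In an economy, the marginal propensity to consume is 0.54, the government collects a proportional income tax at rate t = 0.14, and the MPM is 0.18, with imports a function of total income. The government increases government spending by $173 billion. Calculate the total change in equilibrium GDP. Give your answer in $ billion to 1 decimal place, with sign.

+$241.8 billion

Expenditure multiplier = 1/(1 − c(1−t) + m) = 1/(1 − 0.54×0.86 + 0.18) = 1/0.7156 ≈ 1.397.
ΔY = k × ΔG = (+$173 billion) / 0.7156 ≈ +$241.8 billion.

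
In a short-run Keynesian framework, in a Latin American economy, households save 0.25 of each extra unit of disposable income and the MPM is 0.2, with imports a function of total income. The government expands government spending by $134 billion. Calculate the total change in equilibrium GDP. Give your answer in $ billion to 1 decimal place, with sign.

+$297.8 billion

MPC = 1 − MPS = 1 − 0.25 = 0.75.
Spending multiplier = 1/(1 − c + m) = 1/(1 − 0.75 + 0.2) = 1/0.45 ≈ 2.222.
ΔY = k × ΔG = (+$134 billion) / 0.45 ≈ +$297.8 billion.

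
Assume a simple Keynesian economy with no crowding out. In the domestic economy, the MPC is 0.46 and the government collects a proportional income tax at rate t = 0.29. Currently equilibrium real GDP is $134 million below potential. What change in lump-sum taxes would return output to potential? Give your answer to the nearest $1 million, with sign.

Spending multiplier = 1/(1 − c(1−t)) = 1/(1 − 0.46×0.71) = 1/0.6734 ≈ 1.485.
Tax multiplier = −c·k = −0.46/0.6734 ≈ −0.683. Need ΔY = +$134 million, so ΔT = ΔY/(−c·k) = −(+$134 million) × 0.6734 / 0.46 ≈ −$196 million.
The government should cut lump-sum taxes by $196 million.

−$196 million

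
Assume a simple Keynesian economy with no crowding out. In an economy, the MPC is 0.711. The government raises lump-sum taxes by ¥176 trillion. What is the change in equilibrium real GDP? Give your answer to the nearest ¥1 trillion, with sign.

A lump-sum tax change of +¥176 trillion shifts disposable income by −¥176 trillion; first-round consumption changes by −c × ΔT = −0.711 × (+¥176 trillion) = −¥125.136 trillion.
Expenditure multiplier = 1/(1 − MPC) = 1/(1 − 0.711) = 1/0.289 ≈ 3.46.
The tax multiplier is −c × k ≈ −2.46, so ΔY = k × (−c·ΔT) = (−¥125.136 trillion) / 0.289 ≈ −¥433 trillion.

−¥433 trillion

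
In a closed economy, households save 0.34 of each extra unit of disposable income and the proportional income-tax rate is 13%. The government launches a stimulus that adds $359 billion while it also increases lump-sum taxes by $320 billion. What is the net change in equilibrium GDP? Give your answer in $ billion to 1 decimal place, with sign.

+$347.1 billion

MPC = 1 − MPS = 1 − 0.34 = 0.66.
Expenditure multiplier = 1/(1 − c(1−t)) = 1/(1 − 0.66×0.87) = 1/0.4258 ≈ 2.349.
ΔG contributes k·ΔG = (+$359 billion) / 0.4258 ≈ +$843.1 billion.
ΔT of +$320 billion changes first-round spending by −c·ΔT = −$211.2 billion, contributing k·(−c·ΔT) = (−$211.2 billion) / 0.4258 ≈ −$496 billion.
Net ΔY = k(ΔG − c·ΔT) = (+$147.8 billion) / 0.4258 ≈ +$347.1 billion.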